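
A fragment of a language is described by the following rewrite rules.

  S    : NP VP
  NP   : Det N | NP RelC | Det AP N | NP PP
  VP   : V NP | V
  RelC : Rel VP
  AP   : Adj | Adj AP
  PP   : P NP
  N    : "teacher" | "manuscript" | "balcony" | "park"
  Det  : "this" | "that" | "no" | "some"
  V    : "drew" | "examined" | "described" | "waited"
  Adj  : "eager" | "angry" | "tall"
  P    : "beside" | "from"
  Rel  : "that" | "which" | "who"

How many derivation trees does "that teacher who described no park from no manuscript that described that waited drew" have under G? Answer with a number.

Two of the 9 distinct bracketings:
[S [NP [NP [Det that] [N teacher]] [RelC [Rel who] [VP [V described] [NP [NP [NP [NP [Det no] [N park]] [PP [P from] [NP [Det no] [N manuscript]]]] [RelC [Rel that] [VP [V described]]]] [RelC [Rel that] [VP [V waited]]]]]]] [VP [V drew]]]
[S [NP [NP [Det that] [N teacher]] [RelC [Rel who] [VP [V described] [NP [NP [NP [Det no] [N park]] [PP [P from] [NP [NP [Det no] [N manuscript]] [RelC [Rel that] [VP [V described]]]]]] [RelC [Rel that] [VP [V waited]]]]]]] [VP [V drew]]]
The trees differ in how a recursive rule is bracketed over the same span.

9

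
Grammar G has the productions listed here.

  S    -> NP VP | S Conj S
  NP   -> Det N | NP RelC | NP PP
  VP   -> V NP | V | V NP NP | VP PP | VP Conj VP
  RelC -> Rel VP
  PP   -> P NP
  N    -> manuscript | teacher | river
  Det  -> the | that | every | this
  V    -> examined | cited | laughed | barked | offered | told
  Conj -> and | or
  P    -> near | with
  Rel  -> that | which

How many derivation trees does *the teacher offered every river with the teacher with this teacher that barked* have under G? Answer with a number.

9

Two of the 9 distinct bracketings:
[S [NP [Det the] [N teacher]] [VP [V offered] [NP [NP [NP [Det every] [N river]] [PP [P with] [NP [NP [Det the] [N teacher]] [PP [P with] [NP [Det this] [N teacher]]]]]] [RelC [Rel that] [VP [V barked]]]]]]
[S [NP [Det the] [N teacher]] [VP [V offered] [NP [NP [NP [NP [Det every] [N river]] [PP [P with] [NP [Det the] [N teacher]]]] [PP [P with] [NP [Det this] [N teacher]]]] [RelC [Rel that] [VP [V barked]]]]]]
The trees differ in how a recursive rule is bracketed over the same span.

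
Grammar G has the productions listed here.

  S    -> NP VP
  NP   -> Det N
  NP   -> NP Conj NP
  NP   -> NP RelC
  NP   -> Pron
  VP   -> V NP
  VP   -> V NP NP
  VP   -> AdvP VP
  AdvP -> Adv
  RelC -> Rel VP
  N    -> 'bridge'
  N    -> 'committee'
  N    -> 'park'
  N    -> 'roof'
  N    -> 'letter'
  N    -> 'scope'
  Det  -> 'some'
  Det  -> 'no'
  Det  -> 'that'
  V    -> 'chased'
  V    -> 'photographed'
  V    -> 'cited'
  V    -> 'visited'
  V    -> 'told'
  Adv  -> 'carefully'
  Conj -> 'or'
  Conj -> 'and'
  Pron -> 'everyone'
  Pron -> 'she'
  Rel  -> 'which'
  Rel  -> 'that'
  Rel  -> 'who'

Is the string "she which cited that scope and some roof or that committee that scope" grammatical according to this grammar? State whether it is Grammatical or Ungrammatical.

Ungrammatical

For S → NP VP, every NP-prefix leaves a non-VP remainder: after 'she' the remainder is not a VP; after 'she which cited that scope' the remainder is not a VP; after 'she which cited that scope and some roof' the remainder is not a VP (and 1 more).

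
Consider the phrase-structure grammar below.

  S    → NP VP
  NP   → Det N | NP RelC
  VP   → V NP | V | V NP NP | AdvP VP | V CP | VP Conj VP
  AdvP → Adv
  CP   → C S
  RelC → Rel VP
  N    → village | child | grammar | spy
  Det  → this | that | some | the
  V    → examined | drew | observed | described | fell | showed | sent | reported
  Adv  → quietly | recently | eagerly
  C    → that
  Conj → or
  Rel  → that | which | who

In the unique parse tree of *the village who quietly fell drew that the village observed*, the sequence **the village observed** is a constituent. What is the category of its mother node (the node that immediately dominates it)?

[S [NP [NP [Det the] [N village]] [RelC [Rel who] [VP [AdvP [Adv quietly]] [VP [V fell]]]]] [VP [V drew] [CP [C that] [S [NP [Det the] [N village]] [VP [V observed]]]]]]
The span 'the village observed' is the S node built by S → NP VP.
Its mother is the CP built by CP → C S.

CP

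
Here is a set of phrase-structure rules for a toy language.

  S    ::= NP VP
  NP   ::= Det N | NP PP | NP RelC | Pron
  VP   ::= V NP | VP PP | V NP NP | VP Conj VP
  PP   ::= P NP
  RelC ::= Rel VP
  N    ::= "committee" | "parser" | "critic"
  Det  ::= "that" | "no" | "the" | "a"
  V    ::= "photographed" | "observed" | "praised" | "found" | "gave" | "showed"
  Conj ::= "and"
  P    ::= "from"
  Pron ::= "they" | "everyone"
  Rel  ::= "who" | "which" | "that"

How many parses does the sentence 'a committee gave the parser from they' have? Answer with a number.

2

The two bracketings:
[S [NP [Det a] [N committee]] [VP [V gave] [NP [NP [Det the] [N parser]] [PP [P from] [NP [Pron they]]]]]]
[S [NP [Det a] [N committee]] [VP [VP [V gave] [NP [Det the] [N parser]]] [PP [P from] [NP [Pron they]]]]]
The difference turns on whether NP → NP PP is used at the relevant span, versus an alternative expansion of NP.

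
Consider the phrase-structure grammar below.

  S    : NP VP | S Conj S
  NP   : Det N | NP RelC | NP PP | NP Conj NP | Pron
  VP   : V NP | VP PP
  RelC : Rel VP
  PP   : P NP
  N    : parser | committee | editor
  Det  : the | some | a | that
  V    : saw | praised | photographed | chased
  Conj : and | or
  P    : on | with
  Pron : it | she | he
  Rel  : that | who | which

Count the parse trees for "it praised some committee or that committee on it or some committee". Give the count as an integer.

Two of the 6 distinct bracketings:
[S [NP [Pron it]] [VP [V praised] [NP [NP [NP [Det some] [N committee]] [Conj or] [NP [Det that] [N committee]]] [PP [P on] [NP [NP [Pron it]] [Conj or] [NP [Det some] [N committee]]]]]]]
[S [NP [Pron it]] [VP [V praised] [NP [NP [Det some] [N committee]] [Conj or] [NP [NP [Det that] [N committee]] [PP [P on] [NP [NP [Pron it]] [Conj or] [NP [Det some] [N committee]]]]]]]]
The trees differ in how a recursive rule is bracketed over the same span.

6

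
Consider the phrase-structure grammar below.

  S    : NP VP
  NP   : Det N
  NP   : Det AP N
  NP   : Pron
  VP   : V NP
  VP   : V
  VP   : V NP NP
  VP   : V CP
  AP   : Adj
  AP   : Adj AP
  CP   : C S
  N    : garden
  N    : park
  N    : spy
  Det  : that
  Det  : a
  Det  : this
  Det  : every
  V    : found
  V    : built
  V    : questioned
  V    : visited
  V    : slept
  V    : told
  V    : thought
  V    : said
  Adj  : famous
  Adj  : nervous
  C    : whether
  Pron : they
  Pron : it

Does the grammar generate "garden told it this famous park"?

For S → NP VP, no prefix of the string parses as an NP.

Ungrammatical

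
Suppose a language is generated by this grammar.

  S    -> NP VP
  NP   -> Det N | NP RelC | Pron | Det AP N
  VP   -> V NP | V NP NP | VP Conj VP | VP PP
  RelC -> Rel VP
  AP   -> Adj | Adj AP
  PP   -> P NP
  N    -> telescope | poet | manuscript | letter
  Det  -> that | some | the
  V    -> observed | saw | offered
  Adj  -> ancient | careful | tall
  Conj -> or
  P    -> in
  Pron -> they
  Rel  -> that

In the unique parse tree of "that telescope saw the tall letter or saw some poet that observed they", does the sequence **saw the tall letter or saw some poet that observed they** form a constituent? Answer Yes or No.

[S [NP [Det that] [N telescope]] [VP [VP [V saw] [NP [Det the] [AP [Adj tall]] [N letter]]] [Conj or] [VP [V saw] [NP [NP [Det some] [N poet]] [RelC [Rel that] [VP [V observed] [NP [Pron they]]]]]]]]
The words 'saw the tall letter or saw some poet that observed they' are exhaustively dominated by a single VP node (built by VP → VP Conj VP), so they form a constituent.

Yes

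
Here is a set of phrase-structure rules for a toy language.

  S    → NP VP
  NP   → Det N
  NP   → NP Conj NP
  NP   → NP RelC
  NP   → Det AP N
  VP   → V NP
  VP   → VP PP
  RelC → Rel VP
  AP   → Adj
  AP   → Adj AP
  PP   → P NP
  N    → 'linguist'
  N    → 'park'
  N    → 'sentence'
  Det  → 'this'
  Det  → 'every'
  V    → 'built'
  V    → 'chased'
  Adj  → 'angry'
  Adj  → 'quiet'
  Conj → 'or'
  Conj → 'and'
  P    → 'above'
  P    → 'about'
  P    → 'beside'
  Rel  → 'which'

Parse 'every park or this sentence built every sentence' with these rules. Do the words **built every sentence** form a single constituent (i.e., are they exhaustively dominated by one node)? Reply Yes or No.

Yes

[S [NP [NP [Det every] [N park]] [Conj or] [NP [Det this] [N sentence]]] [VP [V built] [NP [Det every] [N sentence]]]]
The words 'built every sentence' are exhaustively dominated by a single VP node (built by VP → V NP), so they form a constituent.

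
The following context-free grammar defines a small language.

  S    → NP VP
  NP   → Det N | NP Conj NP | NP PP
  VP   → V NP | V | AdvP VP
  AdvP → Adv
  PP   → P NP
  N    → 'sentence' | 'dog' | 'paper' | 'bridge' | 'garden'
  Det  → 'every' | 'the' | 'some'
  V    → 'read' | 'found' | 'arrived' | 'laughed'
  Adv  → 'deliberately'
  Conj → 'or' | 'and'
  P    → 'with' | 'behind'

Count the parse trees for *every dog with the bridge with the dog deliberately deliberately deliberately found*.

2

The two bracketings:
[S [NP [NP [Det every] [N dog]] [PP [P with] [NP [NP [Det the] [N bridge]] [PP [P with] [NP [Det the] [N dog]]]]]] [VP [AdvP [Adv deliberately]] [VP [AdvP [Adv deliberately]] [VP [AdvP [Adv deliberately]] [VP [V found]]]]]]
[S [NP [NP [NP [Det every] [N dog]] [PP [P with] [NP [Det the] [N bridge]]]] [PP [P with] [NP [Det the] [N dog]]]] [VP [AdvP [Adv deliberately]] [VP [AdvP [Adv deliberately]] [VP [AdvP [Adv deliberately]] [VP [V found]]]]]]
The trees differ in how a recursive rule is bracketed over the same span.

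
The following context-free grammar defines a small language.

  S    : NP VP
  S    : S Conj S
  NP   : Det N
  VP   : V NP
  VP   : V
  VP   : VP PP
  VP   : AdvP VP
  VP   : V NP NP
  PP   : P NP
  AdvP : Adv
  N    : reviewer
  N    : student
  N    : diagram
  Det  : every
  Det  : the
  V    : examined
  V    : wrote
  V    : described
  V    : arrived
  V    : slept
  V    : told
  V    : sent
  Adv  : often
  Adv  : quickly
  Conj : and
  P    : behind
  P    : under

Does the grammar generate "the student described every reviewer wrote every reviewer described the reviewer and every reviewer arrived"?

For S → NP VP, the only prefix that parses as NP is 'the student', but the remainder 'described every reviewer wrote every reviewer described the reviewer and every reviewer arrived' is not a VP under these rules. The alternative S rule S → S Conj S likewise has no satisfying split.

Ungrammatical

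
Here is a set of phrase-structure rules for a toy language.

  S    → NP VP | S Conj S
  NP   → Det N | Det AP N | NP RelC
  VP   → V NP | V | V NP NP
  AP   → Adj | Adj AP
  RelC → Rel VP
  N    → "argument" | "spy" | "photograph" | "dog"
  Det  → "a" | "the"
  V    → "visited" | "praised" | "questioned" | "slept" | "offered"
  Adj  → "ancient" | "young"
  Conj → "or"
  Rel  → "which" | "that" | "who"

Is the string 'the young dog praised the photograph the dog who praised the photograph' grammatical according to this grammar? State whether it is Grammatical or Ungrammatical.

Grammatical

S
  NP
    Det: the
    AP
      Adj: young
    N: dog
  VP
    V: praised
    NP
      Det: the
      N: photograph
    NP
      NP
        Det: the
        N: dog
      RelC
        Rel: who
        VP
          V: praised
          NP
            Det: the
            N: photograph
The bracketing above is licensed at every node by one of the given productions, with S at the root.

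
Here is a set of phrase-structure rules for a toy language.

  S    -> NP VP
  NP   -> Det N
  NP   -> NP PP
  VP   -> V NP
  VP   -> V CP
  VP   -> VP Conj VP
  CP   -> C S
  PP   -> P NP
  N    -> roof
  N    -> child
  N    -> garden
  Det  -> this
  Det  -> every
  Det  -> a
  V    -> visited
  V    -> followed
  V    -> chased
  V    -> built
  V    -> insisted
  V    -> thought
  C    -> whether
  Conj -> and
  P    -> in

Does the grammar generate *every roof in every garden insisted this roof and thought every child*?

Grammatical

S
  NP
    NP
      Det: every
      N: roof
    PP
      P: in
      NP
        Det: every
        N: garden
  VP
    VP
      V: insisted
      NP
        Det: this
        N: roof
    Conj: and
    VP
      V: thought
      NP
        Det: every
        N: child
Each bracket corresponds to one application of a listed rule, so the string is derivable from S.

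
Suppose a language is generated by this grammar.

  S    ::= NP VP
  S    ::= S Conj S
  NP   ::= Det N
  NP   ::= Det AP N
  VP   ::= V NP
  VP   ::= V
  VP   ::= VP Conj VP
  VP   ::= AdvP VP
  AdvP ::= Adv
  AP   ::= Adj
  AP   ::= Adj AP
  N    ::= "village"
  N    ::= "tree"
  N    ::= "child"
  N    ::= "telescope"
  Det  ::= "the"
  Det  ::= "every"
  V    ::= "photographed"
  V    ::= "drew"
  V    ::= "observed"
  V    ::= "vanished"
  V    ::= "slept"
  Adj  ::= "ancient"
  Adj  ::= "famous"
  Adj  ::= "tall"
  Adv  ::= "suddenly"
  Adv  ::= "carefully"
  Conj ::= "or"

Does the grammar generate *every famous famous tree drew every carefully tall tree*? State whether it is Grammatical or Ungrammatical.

Ungrammatical

A Det word can never sit immediately before an Adv word in any string this grammar generates, so the substring 'every carefully' rules out a derivation.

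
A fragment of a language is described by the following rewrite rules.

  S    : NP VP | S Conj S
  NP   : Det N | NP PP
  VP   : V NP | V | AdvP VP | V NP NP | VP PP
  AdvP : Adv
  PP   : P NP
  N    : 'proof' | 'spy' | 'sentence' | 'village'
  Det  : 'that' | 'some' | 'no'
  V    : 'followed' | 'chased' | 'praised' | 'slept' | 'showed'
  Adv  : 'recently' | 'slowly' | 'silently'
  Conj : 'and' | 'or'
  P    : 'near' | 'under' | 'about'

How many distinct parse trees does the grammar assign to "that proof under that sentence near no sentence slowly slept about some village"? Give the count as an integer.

Two of the 4 distinct bracketings:
[S [NP [NP [Det that] [N proof]] [PP [P under] [NP [NP [Det that] [N sentence]] [PP [P near] [NP [Det no] [N sentence]]]]]] [VP [AdvP [Adv slowly]] [VP [VP [V slept]] [PP [P about] [NP [Det some] [N village]]]]]]
[S [NP [NP [Det that] [N proof]] [PP [P under] [NP [NP [Det that] [N sentence]] [PP [P near] [NP [Det no] [N sentence]]]]]] [VP [VP [AdvP [Adv slowly]] [VP [V slept]]] [PP [P about] [NP [Det some] [N village]]]]]
The trees differ in how a recursive rule is bracketed over the same span.

4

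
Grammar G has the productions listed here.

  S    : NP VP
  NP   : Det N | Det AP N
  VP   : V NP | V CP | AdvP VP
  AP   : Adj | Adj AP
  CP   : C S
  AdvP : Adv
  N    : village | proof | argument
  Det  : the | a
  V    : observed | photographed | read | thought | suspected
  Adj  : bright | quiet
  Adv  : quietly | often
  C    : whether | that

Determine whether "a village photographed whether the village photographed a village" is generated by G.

Grammatical

S
  NP
    Det: a
    N: village
  VP
    V: photographed
    CP
      C: whether
      S
        NP
          Det: the
          N: village
        VP
          V: photographed
          NP
            Det: a
            N: village
Every word is introduced by a lexical rule and the phrasal rules combine the resulting categories into a single S.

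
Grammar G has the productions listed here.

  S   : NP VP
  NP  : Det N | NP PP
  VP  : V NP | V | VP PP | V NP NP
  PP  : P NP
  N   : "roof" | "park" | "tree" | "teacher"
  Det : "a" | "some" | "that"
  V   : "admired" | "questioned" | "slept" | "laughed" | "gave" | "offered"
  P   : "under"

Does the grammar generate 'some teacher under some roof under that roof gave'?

S
  NP
    NP
      Det: some
      N: teacher
    PP
      P: under
      NP
        NP
          Det: some
          N: roof
        PP
          P: under
          NP
            Det: that
            N: roof
  VP
    V: gave
The bracketing above is licensed at every node by one of the given productions, with S at the root.

Grammatical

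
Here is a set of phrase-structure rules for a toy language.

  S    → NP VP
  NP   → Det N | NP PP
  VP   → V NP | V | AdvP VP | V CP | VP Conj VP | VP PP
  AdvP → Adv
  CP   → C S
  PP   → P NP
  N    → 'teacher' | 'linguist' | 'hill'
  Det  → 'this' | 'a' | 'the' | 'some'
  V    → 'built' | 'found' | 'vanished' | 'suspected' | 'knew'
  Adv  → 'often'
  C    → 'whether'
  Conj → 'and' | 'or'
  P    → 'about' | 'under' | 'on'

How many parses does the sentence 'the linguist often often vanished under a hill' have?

3

Two of the 3 distinct bracketings:
[S [NP [Det the] [N linguist]] [VP [AdvP [Adv often]] [VP [AdvP [Adv often]] [VP [VP [V vanished]] [PP [P under] [NP [Det a] [N hill]]]]]]]
[S [NP [Det the] [N linguist]] [VP [AdvP [Adv often]] [VP [VP [AdvP [Adv often]] [VP [V vanished]]] [PP [P under] [NP [Det a] [N hill]]]]]]
The trees differ in how a recursive rule is bracketed over the same span.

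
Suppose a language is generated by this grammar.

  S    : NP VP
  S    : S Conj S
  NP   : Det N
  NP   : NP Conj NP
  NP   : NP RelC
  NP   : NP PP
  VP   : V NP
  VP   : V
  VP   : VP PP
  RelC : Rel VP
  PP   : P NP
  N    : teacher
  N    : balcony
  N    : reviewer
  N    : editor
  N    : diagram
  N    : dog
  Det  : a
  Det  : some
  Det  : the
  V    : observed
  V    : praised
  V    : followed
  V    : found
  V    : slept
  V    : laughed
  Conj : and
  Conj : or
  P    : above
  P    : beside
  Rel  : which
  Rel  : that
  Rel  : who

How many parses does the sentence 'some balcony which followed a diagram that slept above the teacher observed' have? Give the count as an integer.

Two of the 6 distinct bracketings:
[S [NP [NP [Det some] [N balcony]] [RelC [Rel which] [VP [V followed] [NP [NP [Det a] [N diagram]] [RelC [Rel that] [VP [VP [V slept]] [PP [P above] [NP [Det the] [N teacher]]]]]]]]] [VP [V observed]]]
[S [NP [NP [Det some] [N balcony]] [RelC [Rel which] [VP [V followed] [NP [NP [NP [Det a] [N diagram]] [RelC [Rel that] [VP [V slept]]]] [PP [P above] [NP [Det the] [N teacher]]]]]]] [VP [V observed]]]
The difference turns on whether NP → NP PP is used at the relevant span, versus an alternative expansion of NP.

6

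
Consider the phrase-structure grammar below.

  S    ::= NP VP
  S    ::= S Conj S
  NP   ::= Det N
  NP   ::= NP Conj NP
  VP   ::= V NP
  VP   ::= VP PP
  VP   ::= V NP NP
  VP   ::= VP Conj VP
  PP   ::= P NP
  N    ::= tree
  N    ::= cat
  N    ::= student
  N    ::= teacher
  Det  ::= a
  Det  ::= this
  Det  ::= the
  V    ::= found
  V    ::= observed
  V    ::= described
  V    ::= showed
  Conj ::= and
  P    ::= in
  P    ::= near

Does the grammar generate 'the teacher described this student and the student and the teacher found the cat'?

S
  S
    NP
      Det: the
      N: teacher
    VP
      V: described
      NP
        Det: this
        N: student
  Conj: and
  S
    NP
      NP
        Det: the
        N: student
      Conj: and
      NP
        Det: the
        N: teacher
    VP
      V: found
      NP
        Det: the
        N: cat
Every word is introduced by a lexical rule and the phrasal rules combine the resulting categories into a single S.

Grammatical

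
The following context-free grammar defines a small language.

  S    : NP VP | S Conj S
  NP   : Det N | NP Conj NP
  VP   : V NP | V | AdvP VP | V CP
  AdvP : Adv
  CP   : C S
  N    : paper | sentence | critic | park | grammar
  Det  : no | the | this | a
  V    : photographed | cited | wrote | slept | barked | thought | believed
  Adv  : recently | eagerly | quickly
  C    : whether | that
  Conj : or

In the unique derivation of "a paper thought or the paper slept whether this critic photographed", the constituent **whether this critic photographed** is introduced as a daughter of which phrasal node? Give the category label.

VP

[S [S [NP [Det a] [N paper]] [VP [V thought]]] [Conj or] [S [NP [Det the] [N paper]] [VP [V slept] [CP [C whether] [S [NP [Det this] [N critic]] [VP [V photographed]]]]]]]
The span 'whether this critic photographed' is the CP node built by CP → C S.
Its mother is the VP built by VP → V CP.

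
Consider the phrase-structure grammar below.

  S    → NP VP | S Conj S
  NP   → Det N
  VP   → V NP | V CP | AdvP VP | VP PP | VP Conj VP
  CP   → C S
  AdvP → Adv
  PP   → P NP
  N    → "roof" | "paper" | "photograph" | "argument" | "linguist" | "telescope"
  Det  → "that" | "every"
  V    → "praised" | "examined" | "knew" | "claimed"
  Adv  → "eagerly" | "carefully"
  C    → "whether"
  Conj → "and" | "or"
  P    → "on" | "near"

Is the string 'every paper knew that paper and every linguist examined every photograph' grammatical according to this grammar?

Grammatical

S
  S
    NP
      Det: every
      N: paper
    VP
      V: knew
      NP
        Det: that
        N: paper
  Conj: and
  S
    NP
      Det: every
      N: linguist
    VP
      V: examined
      NP
        Det: every
        N: photograph
Each bracket corresponds to one application of a listed rule, so the string is derivable from S.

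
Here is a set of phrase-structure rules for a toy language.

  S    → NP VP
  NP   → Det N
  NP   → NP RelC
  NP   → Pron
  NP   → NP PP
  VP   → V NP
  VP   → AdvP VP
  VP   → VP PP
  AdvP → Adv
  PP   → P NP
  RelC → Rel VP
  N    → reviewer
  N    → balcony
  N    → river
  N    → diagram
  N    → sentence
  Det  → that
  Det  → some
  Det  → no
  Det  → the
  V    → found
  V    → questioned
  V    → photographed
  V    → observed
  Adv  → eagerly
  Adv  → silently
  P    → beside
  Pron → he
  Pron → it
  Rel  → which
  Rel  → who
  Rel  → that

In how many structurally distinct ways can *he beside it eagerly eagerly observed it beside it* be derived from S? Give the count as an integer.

Two of the 4 distinct bracketings:
[S [NP [NP [Pron he]] [PP [P beside] [NP [Pron it]]]] [VP [AdvP [Adv eagerly]] [VP [AdvP [Adv eagerly]] [VP [V observed] [NP [NP [Pron it]] [PP [P beside] [NP [Pron it]]]]]]]]
[S [NP [NP [Pron he]] [PP [P beside] [NP [Pron it]]]] [VP [AdvP [Adv eagerly]] [VP [AdvP [Adv eagerly]] [VP [VP [V observed] [NP [Pron it]]] [PP [P beside] [NP [Pron it]]]]]]]
The difference turns on whether VP → VP PP is used at the relevant span, versus an alternative expansion of VP.

4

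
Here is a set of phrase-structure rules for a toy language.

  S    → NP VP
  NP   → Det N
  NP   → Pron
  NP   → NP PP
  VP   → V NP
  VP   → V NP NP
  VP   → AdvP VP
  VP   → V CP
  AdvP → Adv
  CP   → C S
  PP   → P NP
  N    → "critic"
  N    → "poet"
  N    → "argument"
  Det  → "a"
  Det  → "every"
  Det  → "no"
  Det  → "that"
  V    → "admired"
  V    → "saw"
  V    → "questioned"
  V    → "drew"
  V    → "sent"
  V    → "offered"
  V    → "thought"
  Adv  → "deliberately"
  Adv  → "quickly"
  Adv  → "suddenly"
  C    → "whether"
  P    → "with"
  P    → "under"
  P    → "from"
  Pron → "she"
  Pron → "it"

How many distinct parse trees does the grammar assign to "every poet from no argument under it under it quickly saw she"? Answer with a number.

Two of the 5 distinct bracketings:
[S [NP [NP [Det every] [N poet]] [PP [P from] [NP [NP [Det no] [N argument]] [PP [P under] [NP [NP [Pron it]] [PP [P under] [NP [Pron it]]]]]]]] [VP [AdvP [Adv quickly]] [VP [V saw] [NP [Pron she]]]]]
[S [NP [NP [Det every] [N poet]] [PP [P from] [NP [NP [NP [Det no] [N argument]] [PP [P under] [NP [Pron it]]]] [PP [P under] [NP [Pron it]]]]]] [VP [AdvP [Adv quickly]] [VP [V saw] [NP [Pron she]]]]]
The trees differ in how a recursive rule is bracketed over the same span.

5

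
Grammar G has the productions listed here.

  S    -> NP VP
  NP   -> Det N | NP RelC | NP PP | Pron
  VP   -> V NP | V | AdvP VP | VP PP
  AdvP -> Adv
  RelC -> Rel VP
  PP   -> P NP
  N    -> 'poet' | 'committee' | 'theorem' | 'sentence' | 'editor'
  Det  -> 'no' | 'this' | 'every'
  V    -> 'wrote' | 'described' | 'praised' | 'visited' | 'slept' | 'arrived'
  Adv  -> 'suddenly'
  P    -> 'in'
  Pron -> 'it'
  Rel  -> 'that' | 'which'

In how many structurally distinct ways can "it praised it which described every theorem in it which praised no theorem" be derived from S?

8

Two of the 8 distinct bracketings:
[S [NP [Pron it]] [VP [V praised] [NP [NP [Pron it]] [RelC [Rel which] [VP [V described] [NP [NP [NP [Det every] [N theorem]] [PP [P in] [NP [Pron it]]]] [RelC [Rel which] [VP [V praised] [NP [Det no] [N theorem]]]]]]]]]]
[S [NP [Pron it]] [VP [V praised] [NP [NP [Pron it]] [RelC [Rel which] [VP [V described] [NP [NP [Det every] [N theorem]] [PP [P in] [NP [NP [Pron it]] [RelC [Rel which] [VP [V praised] [NP [Det no] [N theorem]]]]]]]]]]]]
The trees differ in how a recursive rule is bracketed over the same span.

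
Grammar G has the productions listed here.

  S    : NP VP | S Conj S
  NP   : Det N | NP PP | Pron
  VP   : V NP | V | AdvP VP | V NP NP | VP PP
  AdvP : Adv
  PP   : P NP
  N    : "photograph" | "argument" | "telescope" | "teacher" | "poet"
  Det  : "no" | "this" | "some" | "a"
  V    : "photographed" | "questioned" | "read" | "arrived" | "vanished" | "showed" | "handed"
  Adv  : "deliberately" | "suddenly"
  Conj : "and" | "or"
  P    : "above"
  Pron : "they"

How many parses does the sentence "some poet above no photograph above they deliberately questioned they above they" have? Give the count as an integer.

6

Two of the 6 distinct bracketings:
[S [NP [NP [Det some] [N poet]] [PP [P above] [NP [NP [Det no] [N photograph]] [PP [P above] [NP [Pron they]]]]]] [VP [AdvP [Adv deliberately]] [VP [V questioned] [NP [NP [Pron they]] [PP [P above] [NP [Pron they]]]]]]]
[S [NP [NP [Det some] [N poet]] [PP [P above] [NP [NP [Det no] [N photograph]] [PP [P above] [NP [Pron they]]]]]] [VP [AdvP [Adv deliberately]] [VP [VP [V questioned] [NP [Pron they]]] [PP [P above] [NP [Pron they]]]]]]
The difference turns on whether VP → VP PP is used at the relevant span, versus an alternative expansion of VP.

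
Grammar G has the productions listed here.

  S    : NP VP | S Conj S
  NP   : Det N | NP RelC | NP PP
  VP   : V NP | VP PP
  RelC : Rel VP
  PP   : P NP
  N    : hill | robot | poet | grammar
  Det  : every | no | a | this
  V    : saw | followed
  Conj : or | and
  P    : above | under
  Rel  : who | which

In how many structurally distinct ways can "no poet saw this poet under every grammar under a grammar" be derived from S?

5

Two of the 5 distinct bracketings:
[S [NP [Det no] [N poet]] [VP [V saw] [NP [NP [Det this] [N poet]] [PP [P under] [NP [NP [Det every] [N grammar]] [PP [P under] [NP [Det a] [N grammar]]]]]]]]
[S [NP [Det no] [N poet]] [VP [V saw] [NP [NP [NP [Det this] [N poet]] [PP [P under] [NP [Det every] [N grammar]]]] [PP [P under] [NP [Det a] [N grammar]]]]]]
The trees differ in how a recursive rule is bracketed over the same span.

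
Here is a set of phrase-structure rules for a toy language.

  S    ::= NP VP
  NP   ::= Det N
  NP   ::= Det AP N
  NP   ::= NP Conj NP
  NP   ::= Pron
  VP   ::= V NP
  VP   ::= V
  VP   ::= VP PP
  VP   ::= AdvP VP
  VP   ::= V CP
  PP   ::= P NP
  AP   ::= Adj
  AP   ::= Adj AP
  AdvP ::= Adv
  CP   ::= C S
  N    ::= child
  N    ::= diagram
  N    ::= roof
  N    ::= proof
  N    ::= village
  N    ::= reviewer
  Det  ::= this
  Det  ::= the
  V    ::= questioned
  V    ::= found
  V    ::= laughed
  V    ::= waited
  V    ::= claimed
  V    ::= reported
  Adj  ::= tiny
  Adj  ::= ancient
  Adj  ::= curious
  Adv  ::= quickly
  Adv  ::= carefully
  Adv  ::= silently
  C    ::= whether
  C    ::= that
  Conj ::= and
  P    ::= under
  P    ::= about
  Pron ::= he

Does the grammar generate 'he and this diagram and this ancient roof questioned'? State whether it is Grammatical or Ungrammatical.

[S [NP [NP [Pron he]] [Conj and] [NP [NP [Det this] [N diagram]] [Conj and] [NP [Det this] [AP [Adj ancient]] [N roof]]]] [VP [V questioned]]]
Each bracket corresponds to one application of a listed rule, so the string is derivable from S.

Grammatical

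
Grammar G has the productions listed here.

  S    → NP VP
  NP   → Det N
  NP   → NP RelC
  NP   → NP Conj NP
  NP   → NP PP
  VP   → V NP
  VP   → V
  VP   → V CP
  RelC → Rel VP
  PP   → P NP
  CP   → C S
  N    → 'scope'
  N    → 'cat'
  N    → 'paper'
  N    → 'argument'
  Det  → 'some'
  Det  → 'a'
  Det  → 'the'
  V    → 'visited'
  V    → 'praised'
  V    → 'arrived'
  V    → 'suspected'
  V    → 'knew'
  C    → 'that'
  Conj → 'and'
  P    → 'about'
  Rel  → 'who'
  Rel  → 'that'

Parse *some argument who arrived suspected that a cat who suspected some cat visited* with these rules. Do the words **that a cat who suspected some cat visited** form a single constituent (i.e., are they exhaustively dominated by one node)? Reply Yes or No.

[S [NP [NP [Det some] [N argument]] [RelC [Rel who] [VP [V arrived]]]] [VP [V suspected] [CP [C that] [S [NP [NP [Det a] [N cat]] [RelC [Rel who] [VP [V suspected] [NP [Det some] [N cat]]]]] [VP [V visited]]]]]]
The words 'that a cat who suspected some cat visited' are exhaustively dominated by a single CP node (built by CP → C S), so they form a constituent.

Yes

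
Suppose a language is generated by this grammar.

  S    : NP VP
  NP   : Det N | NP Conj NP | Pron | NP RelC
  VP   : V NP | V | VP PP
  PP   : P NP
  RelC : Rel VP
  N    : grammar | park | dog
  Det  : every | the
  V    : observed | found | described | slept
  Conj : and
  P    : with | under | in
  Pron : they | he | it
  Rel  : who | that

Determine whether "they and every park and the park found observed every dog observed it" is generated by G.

Ungrammatical

For S → NP VP, every NP-prefix leaves a non-VP remainder: after 'they' the remainder is not a VP; after 'they and every park' the remainder is not a VP; after 'they and every park and the park' the remainder is not a VP.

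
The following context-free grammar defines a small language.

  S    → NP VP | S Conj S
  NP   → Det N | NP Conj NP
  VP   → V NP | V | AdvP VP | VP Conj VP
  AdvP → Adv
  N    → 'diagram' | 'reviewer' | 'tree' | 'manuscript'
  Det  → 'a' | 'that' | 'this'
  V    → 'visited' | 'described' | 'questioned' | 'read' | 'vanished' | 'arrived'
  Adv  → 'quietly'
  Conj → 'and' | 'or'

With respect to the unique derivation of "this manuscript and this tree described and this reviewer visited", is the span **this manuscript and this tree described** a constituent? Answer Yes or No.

Yes

[S [S [NP [NP [Det this] [N manuscript]] [Conj and] [NP [Det this] [N tree]]] [VP [V described]]] [Conj and] [S [NP [Det this] [N reviewer]] [VP [V visited]]]]
The words 'this manuscript and this tree described' are exhaustively dominated by a single S node (built by S → NP VP), so they form a constituent.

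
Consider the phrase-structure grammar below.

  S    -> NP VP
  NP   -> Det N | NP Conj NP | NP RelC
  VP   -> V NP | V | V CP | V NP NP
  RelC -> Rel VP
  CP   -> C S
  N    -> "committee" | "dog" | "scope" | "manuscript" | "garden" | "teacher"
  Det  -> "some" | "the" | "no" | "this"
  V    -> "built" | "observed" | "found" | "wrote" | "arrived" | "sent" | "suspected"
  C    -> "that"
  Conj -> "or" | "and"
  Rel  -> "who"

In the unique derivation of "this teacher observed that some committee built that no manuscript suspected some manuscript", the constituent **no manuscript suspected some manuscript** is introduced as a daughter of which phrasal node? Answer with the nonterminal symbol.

CP

[S [NP [Det this] [N teacher]] [VP [V observed] [CP [C that] [S [NP [Det some] [N committee]] [VP [V built] [CP [C that] [S [NP [Det no] [N manuscript]] [VP [V suspected] [NP [Det some] [N manuscript]]]]]]]]]]
The span 'no manuscript suspected some manuscript' is the S node built by S → NP VP.
Its mother is the CP built by CP → C S.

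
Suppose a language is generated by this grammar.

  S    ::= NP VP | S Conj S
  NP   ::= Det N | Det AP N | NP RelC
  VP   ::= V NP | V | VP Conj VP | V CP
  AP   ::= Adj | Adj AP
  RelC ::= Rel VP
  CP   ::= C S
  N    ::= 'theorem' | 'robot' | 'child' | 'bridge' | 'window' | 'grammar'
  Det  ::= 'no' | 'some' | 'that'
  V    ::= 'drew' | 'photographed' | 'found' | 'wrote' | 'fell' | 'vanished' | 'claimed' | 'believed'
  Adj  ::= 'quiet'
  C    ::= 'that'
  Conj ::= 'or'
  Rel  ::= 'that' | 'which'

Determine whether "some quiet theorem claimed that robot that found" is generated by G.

Grammatical

[S [NP [Det some] [AP [Adj quiet]] [N theorem]] [VP [V claimed] [NP [NP [Det that] [N robot]] [RelC [Rel that] [VP [V found]]]]]]
Each bracket corresponds to one application of a listed rule, so the string is derivable from S.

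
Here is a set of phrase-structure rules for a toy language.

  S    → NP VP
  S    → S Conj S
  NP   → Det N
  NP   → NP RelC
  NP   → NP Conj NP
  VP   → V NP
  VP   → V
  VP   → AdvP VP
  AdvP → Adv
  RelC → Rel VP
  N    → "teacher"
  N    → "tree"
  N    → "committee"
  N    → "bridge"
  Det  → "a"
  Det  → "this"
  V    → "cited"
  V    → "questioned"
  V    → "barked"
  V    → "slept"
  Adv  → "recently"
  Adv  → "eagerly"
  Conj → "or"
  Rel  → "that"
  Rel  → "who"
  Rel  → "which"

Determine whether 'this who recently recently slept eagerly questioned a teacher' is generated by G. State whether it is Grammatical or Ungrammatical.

A Det word can never sit immediately before a Rel word in any string this grammar generates, so the substring 'this who' rules out a derivation.

Ungrammatical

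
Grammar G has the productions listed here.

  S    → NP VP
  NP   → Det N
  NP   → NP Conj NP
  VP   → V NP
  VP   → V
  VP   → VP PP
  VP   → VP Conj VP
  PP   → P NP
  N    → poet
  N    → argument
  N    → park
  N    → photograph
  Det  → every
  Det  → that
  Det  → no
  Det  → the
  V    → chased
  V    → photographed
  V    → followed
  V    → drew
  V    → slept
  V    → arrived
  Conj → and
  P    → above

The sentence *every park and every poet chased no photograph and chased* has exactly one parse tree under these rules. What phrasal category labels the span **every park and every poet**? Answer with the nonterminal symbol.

NP

S
  NP
    NP
      Det: every
      N: park
    Conj: and
    NP
      Det: every
      N: poet
  VP
    VP
      V: chased
      NP
        Det: no
        N: photograph
    Conj: and
    VP
      V: chased
The span 'every park and every poet' is the NP node built by NP → NP Conj NP.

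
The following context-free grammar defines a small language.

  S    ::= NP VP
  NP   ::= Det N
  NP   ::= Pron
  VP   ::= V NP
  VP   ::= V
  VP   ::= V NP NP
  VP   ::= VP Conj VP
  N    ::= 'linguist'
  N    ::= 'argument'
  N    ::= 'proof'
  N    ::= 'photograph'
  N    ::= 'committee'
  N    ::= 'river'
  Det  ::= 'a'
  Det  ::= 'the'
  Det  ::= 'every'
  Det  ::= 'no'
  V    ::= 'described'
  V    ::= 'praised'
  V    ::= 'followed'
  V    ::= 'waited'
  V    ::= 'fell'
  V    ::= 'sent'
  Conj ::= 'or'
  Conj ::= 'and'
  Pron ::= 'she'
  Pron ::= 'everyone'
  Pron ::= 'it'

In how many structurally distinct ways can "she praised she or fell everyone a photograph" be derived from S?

1

[S [NP [Pron she]] [VP [VP [V praised] [NP [Pron she]]] [Conj or] [VP [V fell] [NP [Pron everyone]] [NP [Det a] [N photograph]]]]]
No rule offers an alternative attachment or grouping for any span, so this is the only derivation.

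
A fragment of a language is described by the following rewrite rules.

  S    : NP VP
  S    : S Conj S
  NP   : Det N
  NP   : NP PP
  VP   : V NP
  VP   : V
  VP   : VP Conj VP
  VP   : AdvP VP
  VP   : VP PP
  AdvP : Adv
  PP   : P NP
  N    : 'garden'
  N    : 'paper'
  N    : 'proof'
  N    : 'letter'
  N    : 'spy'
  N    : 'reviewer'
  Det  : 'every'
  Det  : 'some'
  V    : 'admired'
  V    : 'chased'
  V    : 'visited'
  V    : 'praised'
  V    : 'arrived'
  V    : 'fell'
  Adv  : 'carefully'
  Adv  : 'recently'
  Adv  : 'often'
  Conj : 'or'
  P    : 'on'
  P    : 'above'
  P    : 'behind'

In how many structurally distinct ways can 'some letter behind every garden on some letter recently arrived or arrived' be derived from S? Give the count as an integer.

Two of the 4 distinct bracketings:
[S [NP [NP [Det some] [N letter]] [PP [P behind] [NP [NP [Det every] [N garden]] [PP [P on] [NP [Det some] [N letter]]]]]] [VP [VP [AdvP [Adv recently]] [VP [V arrived]]] [Conj or] [VP [V arrived]]]]
[S [NP [NP [Det some] [N letter]] [PP [P behind] [NP [NP [Det every] [N garden]] [PP [P on] [NP [Det some] [N letter]]]]]] [VP [AdvP [Adv recently]] [VP [VP [V arrived]] [Conj or] [VP [V arrived]]]]]
The trees differ in how a recursive rule is bracketed over the same span.

4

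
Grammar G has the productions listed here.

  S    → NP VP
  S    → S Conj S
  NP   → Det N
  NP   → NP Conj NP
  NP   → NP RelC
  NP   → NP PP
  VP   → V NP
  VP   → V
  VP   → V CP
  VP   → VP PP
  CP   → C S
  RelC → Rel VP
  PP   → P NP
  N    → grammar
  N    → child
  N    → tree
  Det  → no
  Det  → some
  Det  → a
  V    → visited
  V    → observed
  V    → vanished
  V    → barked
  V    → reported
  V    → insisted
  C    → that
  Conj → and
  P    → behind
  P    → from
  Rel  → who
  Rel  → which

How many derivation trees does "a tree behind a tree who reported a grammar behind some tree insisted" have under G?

Two of the 7 distinct bracketings:
[S [NP [NP [NP [Det a] [N tree]] [PP [P behind] [NP [Det a] [N tree]]]] [RelC [Rel who] [VP [V reported] [NP [NP [Det a] [N grammar]] [PP [P behind] [NP [Det some] [N tree]]]]]]] [VP [V insisted]]]
[S [NP [NP [NP [Det a] [N tree]] [PP [P behind] [NP [Det a] [N tree]]]] [RelC [Rel who] [VP [VP [V reported] [NP [Det a] [N grammar]]] [PP [P behind] [NP [Det some] [N tree]]]]]] [VP [V insisted]]]
The difference turns on whether VP → VP PP is used at the relevant span, versus an alternative expansion of VP.

7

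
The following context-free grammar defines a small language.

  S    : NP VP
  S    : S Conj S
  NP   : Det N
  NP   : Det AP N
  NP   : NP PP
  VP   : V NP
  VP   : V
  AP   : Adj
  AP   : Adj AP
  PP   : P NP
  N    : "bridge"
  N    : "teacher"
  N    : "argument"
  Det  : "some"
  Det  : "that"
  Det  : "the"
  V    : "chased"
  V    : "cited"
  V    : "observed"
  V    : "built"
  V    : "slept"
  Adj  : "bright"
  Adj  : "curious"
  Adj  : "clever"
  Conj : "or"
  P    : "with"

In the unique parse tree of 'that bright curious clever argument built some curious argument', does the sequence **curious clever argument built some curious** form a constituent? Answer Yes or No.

[S [NP [Det that] [AP [Adj bright] [AP [Adj curious] [AP [Adj clever]]]] [N argument]] [VP [V built] [NP [Det some] [AP [Adj curious]] [N argument]]]]
The smallest constituent containing 'curious clever argument built some curious' is the S spanning 'that bright curious clever argument built some curious argument'; no single node in the tree dominates exactly the given words.

No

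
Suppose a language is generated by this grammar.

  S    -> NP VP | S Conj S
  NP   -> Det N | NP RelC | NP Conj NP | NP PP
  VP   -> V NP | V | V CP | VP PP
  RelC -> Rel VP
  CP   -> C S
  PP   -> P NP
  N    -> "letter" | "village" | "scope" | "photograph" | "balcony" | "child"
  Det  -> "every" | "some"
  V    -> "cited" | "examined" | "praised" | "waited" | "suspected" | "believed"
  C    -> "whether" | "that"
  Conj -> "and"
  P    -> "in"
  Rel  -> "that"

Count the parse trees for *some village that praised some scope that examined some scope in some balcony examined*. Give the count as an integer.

Two of the 8 distinct bracketings:
[S [NP [NP [Det some] [N village]] [RelC [Rel that] [VP [V praised] [NP [NP [Det some] [N scope]] [RelC [Rel that] [VP [V examined] [NP [NP [Det some] [N scope]] [PP [P in] [NP [Det some] [N balcony]]]]]]]]]] [VP [V examined]]]
[S [NP [NP [Det some] [N village]] [RelC [Rel that] [VP [V praised] [NP [NP [Det some] [N scope]] [RelC [Rel that] [VP [VP [V examined] [NP [Det some] [N scope]]] [PP [P in] [NP [Det some] [N balcony]]]]]]]]] [VP [V examined]]]
The difference turns on whether NP → NP PP is used at the relevant span, versus an alternative expansion of NP.

8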